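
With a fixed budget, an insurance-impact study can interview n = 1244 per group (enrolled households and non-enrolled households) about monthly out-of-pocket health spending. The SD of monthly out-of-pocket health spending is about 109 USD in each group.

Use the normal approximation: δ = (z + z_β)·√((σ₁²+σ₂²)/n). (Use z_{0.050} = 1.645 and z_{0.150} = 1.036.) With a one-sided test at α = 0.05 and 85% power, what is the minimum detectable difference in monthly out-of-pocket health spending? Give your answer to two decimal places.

Minimum detectable difference ≈ 11.72 USD

δ = (z_α + z_β) · √((σ₁²+σ₂²)/n)
  = (1.645 + 1.036) · √(23762/1244)
  = 2.681 · √19.1013
  = 2.681 · 4.3705
  = 11.7173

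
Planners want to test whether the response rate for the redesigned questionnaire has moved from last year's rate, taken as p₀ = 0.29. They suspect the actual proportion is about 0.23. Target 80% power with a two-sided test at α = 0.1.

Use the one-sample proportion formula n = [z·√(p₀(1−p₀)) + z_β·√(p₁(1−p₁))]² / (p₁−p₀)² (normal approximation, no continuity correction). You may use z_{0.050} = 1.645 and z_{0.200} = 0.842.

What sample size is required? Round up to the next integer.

n = [z_{α/2}·√(p₀q₀) + z_β·√(p₁q₁)]² / (p₁ − p₀)²
  = [1.645·√(0.29·0.71) + 0.842·√(0.23·0.77)]² / (-0.06)²
  = [1.645·0.4538 + 0.842·0.4208]² / 0.0036
  = [1.1008]² / 0.0036
  = 336.59
Round up → n = 337.

n = 337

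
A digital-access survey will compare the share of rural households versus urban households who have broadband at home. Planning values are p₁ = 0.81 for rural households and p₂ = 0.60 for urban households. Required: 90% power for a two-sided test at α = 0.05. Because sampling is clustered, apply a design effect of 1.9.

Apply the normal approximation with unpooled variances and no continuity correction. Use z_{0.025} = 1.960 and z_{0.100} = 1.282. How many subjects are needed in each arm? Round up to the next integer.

n = (z_{α/2} + z_β)² · [p₁(1−p₁) + p₂(1−p₂)] / (p₁ − p₂)²
  = (1.960 + 1.282)² · (0.81·0.19 + 0.60·0.40) / (0.21)²
  = (3.242)² · (0.1539 + 0.2400) / 0.0441
  = 10.5106 · 0.3939 / 0.0441
  = 93.88
Design effect: 1.9 × 93.88 = 178.37.
Round up → n = 179 per group.

n = 179 per group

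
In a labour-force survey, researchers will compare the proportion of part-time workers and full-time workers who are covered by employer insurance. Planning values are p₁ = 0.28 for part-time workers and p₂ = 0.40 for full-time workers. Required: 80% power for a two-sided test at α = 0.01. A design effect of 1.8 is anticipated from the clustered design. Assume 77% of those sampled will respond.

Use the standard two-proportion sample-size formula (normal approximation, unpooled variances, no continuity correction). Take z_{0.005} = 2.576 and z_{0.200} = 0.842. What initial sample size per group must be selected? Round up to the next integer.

n = (z_{α/2} + z_β)² · [p₁(1−p₁) + p₂(1−p₂)] / (p₁ − p₂)²
  = (2.576 + 0.842)² · (0.28·0.72 + 0.40·0.60) / (-0.12)²
  = (3.418)² · (0.2016 + 0.2400) / 0.0144
  = 11.6827 · 0.4416 / 0.0144
  = 358.27
Design effect: 1.8 × 358.27 = 644.89.
Adjust for 77% response: 644.89 / 0.77 = 837.51.
Round up → n = 838 per group.

n = 838 per group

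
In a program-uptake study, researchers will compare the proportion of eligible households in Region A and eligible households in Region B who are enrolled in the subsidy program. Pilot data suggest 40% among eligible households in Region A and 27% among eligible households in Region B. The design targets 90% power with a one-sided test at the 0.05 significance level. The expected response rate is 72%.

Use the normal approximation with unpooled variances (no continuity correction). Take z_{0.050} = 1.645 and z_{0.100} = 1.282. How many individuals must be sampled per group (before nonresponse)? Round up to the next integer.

n = 308 per group

n = (z_α + z_β)² · [p₁(1−p₁) + p₂(1−p₂)] / (p₁ − p₂)²
  = (1.645 + 1.282)² · (0.40·0.60 + 0.27·0.73) / (0.13)²
  = (2.927)² · (0.2400 + 0.1971) / 0.0169
  = 8.5673 · 0.4371 / 0.0169
  = 221.58
Adjust for 72% response: 221.58 / 0.72 = 307.76.
Round up → n = 308 per group.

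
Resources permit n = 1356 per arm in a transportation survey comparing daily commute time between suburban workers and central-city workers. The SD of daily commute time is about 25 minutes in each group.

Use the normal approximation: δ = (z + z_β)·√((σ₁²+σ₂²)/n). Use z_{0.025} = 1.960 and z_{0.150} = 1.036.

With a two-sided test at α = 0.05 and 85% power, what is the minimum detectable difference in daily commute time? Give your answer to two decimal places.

Minimum detectable difference ≈ 2.88 minutes

δ = (z_{α/2} + z_β) · √((σ₁²+σ₂²)/n)
  = (1.960 + 1.036) · √(1250/1356)
  = 2.996 · √0.92183
  = 2.996 · 0.9601
  = 2.8765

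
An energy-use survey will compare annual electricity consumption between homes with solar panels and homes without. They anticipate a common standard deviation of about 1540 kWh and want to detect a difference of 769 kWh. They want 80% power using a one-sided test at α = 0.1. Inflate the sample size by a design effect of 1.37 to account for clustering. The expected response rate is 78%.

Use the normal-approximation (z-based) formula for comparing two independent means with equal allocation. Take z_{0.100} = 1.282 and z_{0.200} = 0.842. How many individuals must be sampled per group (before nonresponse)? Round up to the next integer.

n = 64 per group

n = (z_α + z_β)² · (σ₁² + σ₂²) / δ²
  = (1.282 + 0.842)² · (2·1540² = 4743200) / 769²
  = 4.5114 · 4743200 / 591361
  = 36.18
Design effect: 1.37 × 36.18 = 49.57.
Adjust for 78% response: 49.57 / 0.78 = 63.56.
Round up → n = 64 per group.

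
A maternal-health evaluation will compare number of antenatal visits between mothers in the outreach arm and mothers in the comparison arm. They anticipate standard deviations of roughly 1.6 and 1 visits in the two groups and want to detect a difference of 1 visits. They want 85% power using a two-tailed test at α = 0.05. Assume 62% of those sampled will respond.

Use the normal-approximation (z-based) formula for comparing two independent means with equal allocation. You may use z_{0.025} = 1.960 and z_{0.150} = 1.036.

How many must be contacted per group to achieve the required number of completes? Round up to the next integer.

n = 52 per group

n = (z_{α/2} + z_β)² · (σ₁² + σ₂²) / δ²
  = (1.960 + 1.036)² · (1.6² + 1² = 3.56) / 1²
  = 8.9760 · 3.56 / 1
  = 31.95
Adjust for 62% response: 31.95 / 0.62 = 51.54.
Round up → n = 52 per group.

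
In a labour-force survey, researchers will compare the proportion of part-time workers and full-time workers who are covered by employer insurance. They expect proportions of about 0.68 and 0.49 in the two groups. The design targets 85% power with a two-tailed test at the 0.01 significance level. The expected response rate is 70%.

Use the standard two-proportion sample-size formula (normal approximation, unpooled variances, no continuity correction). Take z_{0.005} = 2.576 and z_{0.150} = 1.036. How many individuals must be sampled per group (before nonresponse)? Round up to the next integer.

n = 242 per group

n = (z_{α/2} + z_β)² · [p₁(1−p₁) + p₂(1−p₂)] / (p₁ − p₂)²
  = (2.576 + 1.036)² · (0.68·0.32 + 0.49·0.51) / (0.19)²
  = (3.612)² · (0.2176 + 0.2499) / 0.0361
  = 13.0465 · 0.4675 / 0.0361
  = 168.95
Adjust for 70% response: 168.95 / 0.70 = 241.36.
Round up → n = 242 per group.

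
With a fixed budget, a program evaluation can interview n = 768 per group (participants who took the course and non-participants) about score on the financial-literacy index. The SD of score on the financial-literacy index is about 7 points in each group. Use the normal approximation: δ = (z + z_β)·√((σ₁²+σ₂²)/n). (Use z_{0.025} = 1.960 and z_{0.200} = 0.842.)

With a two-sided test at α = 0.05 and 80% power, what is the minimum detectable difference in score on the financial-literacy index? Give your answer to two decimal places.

δ = (z_{α/2} + z_β) · √((σ₁²+σ₂²)/n)
  = (1.960 + 0.842) · √(98/768)
  = 2.802 · √0.1276
  = 2.802 · 0.3572
  = 1.0009

Minimum detectable difference ≈ 1.00 points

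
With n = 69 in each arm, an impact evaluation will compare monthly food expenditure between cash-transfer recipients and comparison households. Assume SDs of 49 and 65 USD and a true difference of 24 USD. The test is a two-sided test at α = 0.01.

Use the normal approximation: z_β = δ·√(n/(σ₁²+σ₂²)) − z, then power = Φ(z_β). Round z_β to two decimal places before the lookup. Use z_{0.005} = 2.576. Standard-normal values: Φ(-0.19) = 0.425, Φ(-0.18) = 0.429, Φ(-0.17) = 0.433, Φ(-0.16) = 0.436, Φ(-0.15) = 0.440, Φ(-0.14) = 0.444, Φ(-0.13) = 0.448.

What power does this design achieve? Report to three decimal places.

z_β = δ·√(n/(σ₁²+σ₂²)) − z_{α/2}
    = 24 · √(69/6626) − 2.576
    = 24 · 0.10205 − 2.576
    = 2.4491 − 2.576 = -0.1269 → -0.13
Power = Φ(-0.13) = 0.448.

Power ≈ 0.448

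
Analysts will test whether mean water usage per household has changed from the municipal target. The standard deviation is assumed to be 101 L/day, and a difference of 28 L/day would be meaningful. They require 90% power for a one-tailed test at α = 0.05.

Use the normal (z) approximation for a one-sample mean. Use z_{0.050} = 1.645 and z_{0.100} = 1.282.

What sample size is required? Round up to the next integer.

n = (z_α + z_β)² · σ² / δ²
  = (1.645 + 1.282)² · 101² / 28²
  = 8.5673 · 10201 / 784
  = 111.47
Round up → n = 112.

n = 112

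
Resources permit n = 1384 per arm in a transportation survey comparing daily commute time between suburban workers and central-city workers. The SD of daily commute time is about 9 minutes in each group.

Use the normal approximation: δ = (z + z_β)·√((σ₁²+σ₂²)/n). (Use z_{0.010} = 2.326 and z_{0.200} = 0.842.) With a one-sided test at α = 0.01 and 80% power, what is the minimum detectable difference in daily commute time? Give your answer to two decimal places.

Minimum detectable difference ≈ 1.08 minutes

δ = (z_α + z_β) · √((σ₁²+σ₂²)/n)
  = (2.326 + 0.842) · √(162/1384)
  = 3.168 · √0.11705
  = 3.168 · 0.3421
  = 1.0839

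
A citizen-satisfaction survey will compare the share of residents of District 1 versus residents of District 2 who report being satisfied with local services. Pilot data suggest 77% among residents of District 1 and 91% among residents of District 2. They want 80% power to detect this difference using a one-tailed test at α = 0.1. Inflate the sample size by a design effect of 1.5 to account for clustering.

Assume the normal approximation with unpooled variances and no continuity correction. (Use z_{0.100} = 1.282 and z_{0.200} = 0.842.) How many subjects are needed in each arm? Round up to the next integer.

n = (z_α + z_β)² · [p₁(1−p₁) + p₂(1−p₂)] / (p₁ − p₂)²
  = (1.282 + 0.842)² · (0.77·0.23 + 0.91·0.09) / (-0.14)²
  = (2.124)² · (0.1771 + 0.0819) / 0.0196
  = 4.5114 · 0.2590 / 0.0196
  = 59.61
Design effect: 1.5 × 59.61 = 89.42.
Round up → n = 90 per group.

n = 90 per group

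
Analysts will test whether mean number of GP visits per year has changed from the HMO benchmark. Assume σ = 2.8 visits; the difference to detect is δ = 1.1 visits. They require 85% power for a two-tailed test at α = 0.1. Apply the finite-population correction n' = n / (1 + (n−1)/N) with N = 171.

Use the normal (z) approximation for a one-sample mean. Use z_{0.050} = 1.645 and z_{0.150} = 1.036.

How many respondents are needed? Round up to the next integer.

n = (z_{α/2} + z_β)² · σ² / δ²
  = (1.645 + 1.036)² · 2.8² / 1.1²
  = 7.1878 · 7.84 / 1.21
  = 46.57
Finite-population correction (N = 171): 46.57 / (1 + (46.57 − 1)/171) = 36.77.
Round up → n = 37.

n = 37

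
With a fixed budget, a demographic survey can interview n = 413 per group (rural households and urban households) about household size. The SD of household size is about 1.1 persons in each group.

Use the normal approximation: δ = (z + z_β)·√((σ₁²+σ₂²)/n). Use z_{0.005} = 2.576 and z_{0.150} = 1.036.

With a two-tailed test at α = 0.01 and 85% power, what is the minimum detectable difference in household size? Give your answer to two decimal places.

δ = (z_{α/2} + z_β) · √((σ₁²+σ₂²)/n)
  = (2.576 + 1.036) · √(2.42/413)
  = 3.612 · √0.00586
  = 3.612 · 0.0765
  = 0.2765

Minimum detectable difference ≈ 0.28 persons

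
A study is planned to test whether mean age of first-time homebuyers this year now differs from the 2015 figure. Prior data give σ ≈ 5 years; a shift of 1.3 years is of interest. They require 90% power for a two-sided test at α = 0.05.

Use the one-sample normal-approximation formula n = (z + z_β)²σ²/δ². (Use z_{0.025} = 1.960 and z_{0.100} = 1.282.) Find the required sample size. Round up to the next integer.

n = (z_{α/2} + z_β)² · σ² / δ²
  = (1.960 + 1.282)² · 5² / 1.3²
  = 10.5106 · 25 / 1.69
  = 155.48
Round up → n = 156.

n = 156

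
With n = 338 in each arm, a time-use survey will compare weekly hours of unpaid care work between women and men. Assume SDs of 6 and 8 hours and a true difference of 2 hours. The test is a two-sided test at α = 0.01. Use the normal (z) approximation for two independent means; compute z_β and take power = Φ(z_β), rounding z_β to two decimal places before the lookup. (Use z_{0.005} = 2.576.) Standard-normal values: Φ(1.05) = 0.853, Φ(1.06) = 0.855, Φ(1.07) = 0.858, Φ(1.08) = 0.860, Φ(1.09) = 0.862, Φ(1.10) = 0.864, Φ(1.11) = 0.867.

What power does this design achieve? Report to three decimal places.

z_β = δ·√(n/(σ₁²+σ₂²)) − z_{α/2}
    = 2 · √(338/100) − 2.576
    = 2 · 1.83848 − 2.576
    = 3.6770 − 2.576 = 1.1010 → 1.10
Power = Φ(1.10) = 0.864.

Power ≈ 0.864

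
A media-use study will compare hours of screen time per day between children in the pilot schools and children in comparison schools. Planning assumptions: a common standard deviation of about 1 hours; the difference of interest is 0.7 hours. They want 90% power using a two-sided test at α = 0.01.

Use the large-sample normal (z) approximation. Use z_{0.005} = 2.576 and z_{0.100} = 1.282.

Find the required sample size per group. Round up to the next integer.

n = (z_{α/2} + z_β)² · (σ₁² + σ₂²) / δ²
  = (2.576 + 1.282)² · (2·1² = 2) / 0.7²
  = 14.8842 · 2 / 0.49
  = 60.75
Round up → n = 61 per group.

n = 61 per group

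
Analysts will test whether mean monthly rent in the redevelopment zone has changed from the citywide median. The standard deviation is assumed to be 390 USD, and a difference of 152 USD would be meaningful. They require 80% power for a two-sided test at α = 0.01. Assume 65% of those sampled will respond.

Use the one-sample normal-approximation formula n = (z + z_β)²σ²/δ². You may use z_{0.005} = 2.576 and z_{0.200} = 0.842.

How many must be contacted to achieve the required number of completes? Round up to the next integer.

n = (z_{α/2} + z_β)² · σ² / δ²
  = (2.576 + 0.842)² · 390² / 152²
  = 11.6827 · 152100 / 23104
  = 76.91
Adjust for 65% response: 76.91 / 0.65 = 118.32.
Round up → n = 119.

n = 119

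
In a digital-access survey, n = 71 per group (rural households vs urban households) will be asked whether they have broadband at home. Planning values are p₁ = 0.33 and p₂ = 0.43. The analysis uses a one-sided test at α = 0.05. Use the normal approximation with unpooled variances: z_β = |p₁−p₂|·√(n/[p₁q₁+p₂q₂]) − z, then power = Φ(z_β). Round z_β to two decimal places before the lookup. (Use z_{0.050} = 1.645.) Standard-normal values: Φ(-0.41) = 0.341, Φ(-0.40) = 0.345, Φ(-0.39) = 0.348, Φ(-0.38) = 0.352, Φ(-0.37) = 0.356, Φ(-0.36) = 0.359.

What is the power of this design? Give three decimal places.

Power ≈ 0.341

z_β = |p₁−p₂|·√(n/[p₁q₁+p₂q₂]) − z_α
    = 0.10 · √(71/0.4662) − 1.645
    = 0.10 · 12.3408 − 1.645
    = 1.2341 − 1.645 = -0.4109 → -0.41
Power = Φ(-0.41) = 0.341.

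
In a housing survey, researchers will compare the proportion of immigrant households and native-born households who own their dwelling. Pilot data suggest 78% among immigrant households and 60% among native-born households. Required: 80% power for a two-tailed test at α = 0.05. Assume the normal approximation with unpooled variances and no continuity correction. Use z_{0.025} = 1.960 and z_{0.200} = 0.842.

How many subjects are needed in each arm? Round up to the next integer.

n = 100 per group

n = (z_{α/2} + z_β)² · [p₁(1−p₁) + p₂(1−p₂)] / (p₁ − p₂)²
  = (1.960 + 0.842)² · (0.78·0.22 + 0.60·0.40) / (0.18)²
  = (2.802)² · (0.1716 + 0.2400) / 0.0324
  = 7.8512 · 0.4116 / 0.0324
  = 99.74
Round up → n = 100 per group.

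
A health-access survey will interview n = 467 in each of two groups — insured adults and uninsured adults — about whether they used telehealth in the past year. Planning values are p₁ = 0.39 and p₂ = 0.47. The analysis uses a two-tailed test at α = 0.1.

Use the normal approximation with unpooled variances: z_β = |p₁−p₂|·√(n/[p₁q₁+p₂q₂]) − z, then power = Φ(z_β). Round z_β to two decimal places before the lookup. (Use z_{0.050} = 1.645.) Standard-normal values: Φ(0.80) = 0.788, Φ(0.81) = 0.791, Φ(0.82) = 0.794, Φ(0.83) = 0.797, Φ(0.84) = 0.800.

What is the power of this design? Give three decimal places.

Power ≈ 0.797

z_β = |p₁−p₂|·√(n/[p₁q₁+p₂q₂]) − z_{α/2}
    = 0.08 · √(467/0.4870) − 1.645
    = 0.08 · 30.9666 − 1.645
    = 2.4773 − 1.645 = 0.8323 → 0.83
Power = Φ(0.83) = 0.797.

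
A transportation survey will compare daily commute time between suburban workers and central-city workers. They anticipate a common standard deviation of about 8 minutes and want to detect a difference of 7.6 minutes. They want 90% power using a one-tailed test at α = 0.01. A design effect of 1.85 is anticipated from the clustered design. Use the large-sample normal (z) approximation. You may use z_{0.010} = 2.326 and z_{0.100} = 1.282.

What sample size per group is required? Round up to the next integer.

n = (z_α + z_β)² · (σ₁² + σ₂²) / δ²
  = (2.326 + 1.282)² · (2·8² = 128) / 7.6²
  = 13.0177 · 128 / 57.76
  = 28.85
Design effect: 1.85 × 28.85 = 53.37.
Round up → n = 54 per group.

n = 54 per group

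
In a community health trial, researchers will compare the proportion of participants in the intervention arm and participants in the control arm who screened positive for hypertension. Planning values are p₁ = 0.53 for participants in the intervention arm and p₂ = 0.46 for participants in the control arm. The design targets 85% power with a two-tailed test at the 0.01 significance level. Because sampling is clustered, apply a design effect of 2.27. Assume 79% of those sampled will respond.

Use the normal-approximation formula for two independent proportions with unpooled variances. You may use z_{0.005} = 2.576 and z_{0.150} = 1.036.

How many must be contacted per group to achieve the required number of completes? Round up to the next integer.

n = (z_{α/2} + z_β)² · [p₁(1−p₁) + p₂(1−p₂)] / (p₁ − p₂)²
  = (2.576 + 1.036)² · (0.53·0.47 + 0.46·0.54) / (0.07)²
  = (3.612)² · (0.2491 + 0.2484) / 0.0049
  = 13.0465 · 0.4975 / 0.0049
  = 1324.62
Design effect: 2.27 × 1324.62 = 3006.90.
Adjust for 79% response: 3006.90 / 0.79 = 3806.20.
Round up → n = 3807 per group.

n = 3807 per group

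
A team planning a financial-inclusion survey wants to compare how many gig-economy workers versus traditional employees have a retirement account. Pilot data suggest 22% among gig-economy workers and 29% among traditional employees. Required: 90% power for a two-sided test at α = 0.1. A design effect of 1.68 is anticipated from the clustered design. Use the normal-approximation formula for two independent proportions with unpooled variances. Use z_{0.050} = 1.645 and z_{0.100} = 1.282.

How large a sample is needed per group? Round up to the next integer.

n = (z_{α/2} + z_β)² · [p₁(1−p₁) + p₂(1−p₂)] / (p₁ − p₂)²
  = (1.645 + 1.282)² · (0.22·0.78 + 0.29·0.71) / (-0.07)²
  = (2.927)² · (0.1716 + 0.2059) / 0.0049
  = 8.5673 · 0.3775 / 0.0049
  = 660.03
Design effect: 1.68 × 660.03 = 1108.86.
Round up → n = 1109 per group.

n = 1109 per group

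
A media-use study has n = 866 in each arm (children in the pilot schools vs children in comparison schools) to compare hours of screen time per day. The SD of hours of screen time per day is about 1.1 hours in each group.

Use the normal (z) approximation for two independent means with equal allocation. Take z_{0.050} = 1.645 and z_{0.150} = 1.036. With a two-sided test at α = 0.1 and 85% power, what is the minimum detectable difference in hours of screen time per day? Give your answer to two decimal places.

Minimum detectable difference ≈ 0.14 hours

δ = (z_{α/2} + z_β) · √((σ₁²+σ₂²)/n)
  = (1.645 + 1.036) · √(2.42/866)
  = 2.681 · √0.00279
  = 2.681 · 0.0529
  = 0.1417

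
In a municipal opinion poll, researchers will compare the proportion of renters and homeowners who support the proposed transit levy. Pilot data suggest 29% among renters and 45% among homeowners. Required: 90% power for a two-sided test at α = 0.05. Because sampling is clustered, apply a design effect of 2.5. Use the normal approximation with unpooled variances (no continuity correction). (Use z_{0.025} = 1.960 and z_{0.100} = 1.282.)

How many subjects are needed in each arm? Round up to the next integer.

n = 466 per group

n = (z_{α/2} + z_β)² · [p₁(1−p₁) + p₂(1−p₂)] / (p₁ − p₂)²
  = (1.960 + 1.282)² · (0.29·0.71 + 0.45·0.55) / (-0.16)²
  = (3.242)² · (0.2059 + 0.2475) / 0.0256
  = 10.5106 · 0.4534 / 0.0256
  = 186.15
Design effect: 2.5 × 186.15 = 465.38.
Round up → n = 466 per group.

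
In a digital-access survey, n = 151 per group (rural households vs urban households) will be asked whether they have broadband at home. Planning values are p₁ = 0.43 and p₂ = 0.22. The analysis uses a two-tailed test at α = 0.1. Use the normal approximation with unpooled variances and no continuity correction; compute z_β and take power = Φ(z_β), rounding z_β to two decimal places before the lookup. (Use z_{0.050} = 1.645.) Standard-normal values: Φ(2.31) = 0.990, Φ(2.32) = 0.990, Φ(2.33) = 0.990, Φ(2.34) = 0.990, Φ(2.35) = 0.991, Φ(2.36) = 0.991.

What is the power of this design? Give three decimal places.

z_β = |p₁−p₂|·√(n/[p₁q₁+p₂q₂]) − z_{α/2}
    = 0.21 · √(151/0.4167) − 1.645
    = 0.21 · 19.0360 − 1.645
    = 3.9976 − 1.645 = 2.3526 → 2.35
Power = Φ(2.35) = 0.991.

Power ≈ 0.991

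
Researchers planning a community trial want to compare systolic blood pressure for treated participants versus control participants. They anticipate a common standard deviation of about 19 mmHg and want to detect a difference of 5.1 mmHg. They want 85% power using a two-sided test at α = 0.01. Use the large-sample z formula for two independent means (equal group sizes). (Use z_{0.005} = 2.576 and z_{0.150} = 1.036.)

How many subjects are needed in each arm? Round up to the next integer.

n = (z_{α/2} + z_β)² · (σ₁² + σ₂²) / δ²
  = (2.576 + 1.036)² · (2·19² = 722) / 5.1²
  = 13.0465 · 722 / 26.01
  = 362.15
Round up → n = 363 per group.

n = 363 per group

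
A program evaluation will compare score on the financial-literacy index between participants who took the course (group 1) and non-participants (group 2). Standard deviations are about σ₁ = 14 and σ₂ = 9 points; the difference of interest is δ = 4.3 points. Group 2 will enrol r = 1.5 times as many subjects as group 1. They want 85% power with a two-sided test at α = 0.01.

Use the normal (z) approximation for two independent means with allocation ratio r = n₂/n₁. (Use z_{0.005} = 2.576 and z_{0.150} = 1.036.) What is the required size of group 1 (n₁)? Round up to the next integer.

n₁ = (z_{α/2} + z_β)² · (σ₁² + σ₂²/r) / δ²
   = (2.576 + 1.036)² · (14² + 9²/1.5) / 4.3²
   = 13.0465 · (196 + 54) / 18.49
   = 13.0465 · 250 / 18.49
   = 176.40
Round up → n₁ = 177; n₂ = r·n₁ = 1.5 × 177 = 266.

n₁ = 177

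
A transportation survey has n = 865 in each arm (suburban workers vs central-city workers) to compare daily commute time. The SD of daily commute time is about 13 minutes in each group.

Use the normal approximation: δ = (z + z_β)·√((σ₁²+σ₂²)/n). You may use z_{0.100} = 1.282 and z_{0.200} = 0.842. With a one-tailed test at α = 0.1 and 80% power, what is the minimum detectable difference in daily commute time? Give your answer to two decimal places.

Minimum detectable difference ≈ 1.33 minutes

δ = (z_α + z_β) · √((σ₁²+σ₂²)/n)
  = (1.282 + 0.842) · √(338/865)
  = 2.124 · √0.39075
  = 2.124 · 0.6251
  = 1.3277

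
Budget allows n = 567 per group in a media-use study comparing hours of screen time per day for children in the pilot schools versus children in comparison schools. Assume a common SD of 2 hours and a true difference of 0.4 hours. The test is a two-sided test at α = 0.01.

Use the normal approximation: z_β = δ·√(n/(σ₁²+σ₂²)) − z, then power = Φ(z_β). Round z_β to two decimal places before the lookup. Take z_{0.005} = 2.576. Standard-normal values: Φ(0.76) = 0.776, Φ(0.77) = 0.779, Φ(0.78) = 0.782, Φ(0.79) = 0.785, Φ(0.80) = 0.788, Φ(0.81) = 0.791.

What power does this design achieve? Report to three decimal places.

Power ≈ 0.785

z_β = δ·√(n/(σ₁²+σ₂²)) − z_{α/2}
    = 0.4 · √(567/8) − 2.576
    = 0.4 · 8.41873 − 2.576
    = 3.3675 − 2.576 = 0.7915 → 0.79
Power = Φ(0.79) = 0.785.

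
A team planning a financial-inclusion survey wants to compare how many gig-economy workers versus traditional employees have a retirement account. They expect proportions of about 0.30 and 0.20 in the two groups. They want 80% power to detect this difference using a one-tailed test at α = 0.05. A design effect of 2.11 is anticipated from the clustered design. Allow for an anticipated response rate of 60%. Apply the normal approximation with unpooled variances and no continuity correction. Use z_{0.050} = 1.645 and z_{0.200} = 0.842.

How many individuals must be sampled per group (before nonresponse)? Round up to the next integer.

n = (z_α + z_β)² · [p₁(1−p₁) + p₂(1−p₂)] / (p₁ − p₂)²
  = (1.645 + 0.842)² · (0.30·0.70 + 0.20·0.80) / (0.10)²
  = (2.487)² · (0.2100 + 0.1600) / 0.0100
  = 6.1852 · 0.3700 / 0.0100
  = 228.85
Design effect: 2.11 × 228.85 = 482.88.
Adjust for 60% response: 482.88 / 0.60 = 804.79.
Round up → n = 805 per group.

n = 805 per group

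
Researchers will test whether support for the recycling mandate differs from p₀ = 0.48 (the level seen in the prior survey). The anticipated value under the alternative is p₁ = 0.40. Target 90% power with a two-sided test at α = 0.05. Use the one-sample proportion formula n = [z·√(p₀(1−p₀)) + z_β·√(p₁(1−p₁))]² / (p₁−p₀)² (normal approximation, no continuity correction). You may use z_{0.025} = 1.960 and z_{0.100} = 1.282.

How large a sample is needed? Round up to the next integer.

n = 404

n = [z_{α/2}·√(p₀q₀) + z_β·√(p₁q₁)]² / (p₁ − p₀)²
  = [1.960·√(0.48·0.52) + 1.282·√(0.40·0.60)]² / (-0.08)²
  = [1.960·0.4996 + 1.282·0.4899]² / 0.0064
  = [1.6073]² / 0.0064
  = 403.64
Round up → n = 404.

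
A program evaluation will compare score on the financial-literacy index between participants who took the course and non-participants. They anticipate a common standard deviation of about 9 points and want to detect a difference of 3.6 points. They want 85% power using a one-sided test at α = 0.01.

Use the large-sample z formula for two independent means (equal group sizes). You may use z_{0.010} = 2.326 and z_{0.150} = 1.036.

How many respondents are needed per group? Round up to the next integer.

n = 142 per group

n = (z_α + z_β)² · (σ₁² + σ₂²) / δ²
  = (2.326 + 1.036)² · (2·9² = 162) / 3.6²
  = 11.3030 · 162 / 12.96
  = 141.29
Round up → n = 142 per group.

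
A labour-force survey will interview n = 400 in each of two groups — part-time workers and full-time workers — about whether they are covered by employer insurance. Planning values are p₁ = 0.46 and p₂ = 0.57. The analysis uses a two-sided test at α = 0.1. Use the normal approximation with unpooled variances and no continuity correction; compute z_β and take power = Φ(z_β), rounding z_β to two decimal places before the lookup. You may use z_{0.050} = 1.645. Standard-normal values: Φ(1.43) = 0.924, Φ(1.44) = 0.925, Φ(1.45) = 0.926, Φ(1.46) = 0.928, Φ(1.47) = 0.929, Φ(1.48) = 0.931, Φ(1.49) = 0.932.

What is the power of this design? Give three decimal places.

z_β = |p₁−p₂|·√(n/[p₁q₁+p₂q₂]) − z_{α/2}
    = 0.11 · √(400/0.4935) − 1.645
    = 0.11 · 28.4699 − 1.645
    = 3.1317 − 1.645 = 1.4867 → 1.49
Power = Φ(1.49) = 0.932.

Power ≈ 0.932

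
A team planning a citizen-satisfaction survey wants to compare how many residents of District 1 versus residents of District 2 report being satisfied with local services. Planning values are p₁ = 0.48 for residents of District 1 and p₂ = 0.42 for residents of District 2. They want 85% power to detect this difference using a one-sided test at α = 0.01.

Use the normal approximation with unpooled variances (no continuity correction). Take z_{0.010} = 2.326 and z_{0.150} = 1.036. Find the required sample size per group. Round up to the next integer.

n = 1549 per group

n = (z_α + z_β)² · [p₁(1−p₁) + p₂(1−p₂)] / (p₁ − p₂)²
  = (2.326 + 1.036)² · (0.48·0.52 + 0.42·0.58) / (0.06)²
  = (3.362)² · (0.2496 + 0.2436) / 0.0036
  = 11.3030 · 0.4932 / 0.0036
  = 1548.52
Round up → n = 1549 per group.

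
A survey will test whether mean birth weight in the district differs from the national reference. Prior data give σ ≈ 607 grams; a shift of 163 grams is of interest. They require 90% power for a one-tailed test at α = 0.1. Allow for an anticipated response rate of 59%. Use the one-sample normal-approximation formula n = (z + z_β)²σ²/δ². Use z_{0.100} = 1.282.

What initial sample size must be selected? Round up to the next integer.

n = (z_α + z_β)² · σ² / δ²
  = (1.282 + 1.282)² · 607² / 163²
  = 6.5741 · 368449 / 26569
  = 91.17
Adjust for 59% response: 91.17 / 0.59 = 154.52.
Round up → n = 155.

n = 155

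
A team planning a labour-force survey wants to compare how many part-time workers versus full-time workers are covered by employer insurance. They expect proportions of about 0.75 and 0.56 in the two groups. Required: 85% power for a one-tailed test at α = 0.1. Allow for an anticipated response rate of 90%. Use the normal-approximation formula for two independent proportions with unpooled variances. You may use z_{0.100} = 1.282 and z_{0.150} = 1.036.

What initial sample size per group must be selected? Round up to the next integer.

n = (z_α + z_β)² · [p₁(1−p₁) + p₂(1−p₂)] / (p₁ − p₂)²
  = (1.282 + 1.036)² · (0.75·0.25 + 0.56·0.44) / (0.19)²
  = (2.318)² · (0.1875 + 0.2464) / 0.0361
  = 5.3731 · 0.4339 / 0.0361
  = 64.58
Adjust for 90% response: 64.58 / 0.90 = 71.76.
Round up → n = 72 per group.

n = 72 per group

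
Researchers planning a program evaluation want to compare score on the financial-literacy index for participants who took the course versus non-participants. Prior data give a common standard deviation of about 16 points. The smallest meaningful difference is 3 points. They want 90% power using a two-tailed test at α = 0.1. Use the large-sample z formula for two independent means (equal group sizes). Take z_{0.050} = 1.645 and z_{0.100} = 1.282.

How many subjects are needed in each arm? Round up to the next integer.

n = (z_{α/2} + z_β)² · (σ₁² + σ₂²) / δ²
  = (1.645 + 1.282)² · (2·16² = 512) / 3²
  = 8.5673 · 512 / 9
  = 487.39
Round up → n = 488 per group.

n = 488 per group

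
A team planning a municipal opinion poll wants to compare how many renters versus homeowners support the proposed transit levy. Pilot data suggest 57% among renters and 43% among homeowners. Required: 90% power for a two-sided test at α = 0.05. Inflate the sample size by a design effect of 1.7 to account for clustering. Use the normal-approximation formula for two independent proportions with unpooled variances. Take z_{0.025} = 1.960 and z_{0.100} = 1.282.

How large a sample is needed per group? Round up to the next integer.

n = (z_{α/2} + z_β)² · [p₁(1−p₁) + p₂(1−p₂)] / (p₁ − p₂)²
  = (1.960 + 1.282)² · (0.57·0.43 + 0.43·0.57) / (0.14)²
  = (3.242)² · (0.2451 + 0.2451) / 0.0196
  = 10.5106 · 0.4902 / 0.0196
  = 262.87
Design effect: 1.7 × 262.87 = 446.88.
Round up → n = 447 per group.

n = 447 per group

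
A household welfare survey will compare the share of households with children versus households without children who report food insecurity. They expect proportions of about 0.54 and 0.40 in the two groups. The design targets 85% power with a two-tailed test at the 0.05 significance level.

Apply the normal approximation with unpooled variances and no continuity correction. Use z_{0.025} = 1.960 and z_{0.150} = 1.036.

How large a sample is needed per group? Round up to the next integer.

n = (z_{α/2} + z_β)² · [p₁(1−p₁) + p₂(1−p₂)] / (p₁ − p₂)²
  = (1.960 + 1.036)² · (0.54·0.46 + 0.40·0.60) / (0.14)²
  = (2.996)² · (0.2484 + 0.2400) / 0.0196
  = 8.9760 · 0.4884 / 0.0196
  = 223.67
Round up → n = 224 per group.

n = 224 per group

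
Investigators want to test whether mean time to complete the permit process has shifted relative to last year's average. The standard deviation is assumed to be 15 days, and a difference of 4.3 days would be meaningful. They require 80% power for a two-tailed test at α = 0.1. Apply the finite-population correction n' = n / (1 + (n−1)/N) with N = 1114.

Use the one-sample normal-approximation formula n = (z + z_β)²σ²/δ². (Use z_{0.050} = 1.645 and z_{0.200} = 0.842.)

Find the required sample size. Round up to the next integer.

n = (z_{α/2} + z_β)² · σ² / δ²
  = (1.645 + 0.842)² · 15² / 4.3²
  = 6.1852 · 225 / 18.49
  = 75.27
Finite-population correction (N = 1114): 75.27 / (1 + (75.27 − 1)/1114) = 70.56.
Round up → n = 71.

n = 71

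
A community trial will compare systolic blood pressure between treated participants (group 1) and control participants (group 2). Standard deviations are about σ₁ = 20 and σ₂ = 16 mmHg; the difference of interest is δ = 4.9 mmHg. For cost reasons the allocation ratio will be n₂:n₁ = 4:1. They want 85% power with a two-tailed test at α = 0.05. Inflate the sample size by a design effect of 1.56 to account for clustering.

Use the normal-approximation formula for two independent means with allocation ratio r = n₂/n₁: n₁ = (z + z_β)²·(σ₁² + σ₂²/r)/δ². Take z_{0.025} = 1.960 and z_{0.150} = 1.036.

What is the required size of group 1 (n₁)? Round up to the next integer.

n₁ = (z_{α/2} + z_β)² · (σ₁² + σ₂²/r) / δ²
   = (1.960 + 1.036)² · (20² + 16²/4) / 4.9²
   = 8.9760 · (400 + 64) / 24.01
   = 8.9760 · 464 / 24.01
   = 173.46
Design effect: 1.56 × 173.46 = 270.60.
Round up → n₁ = 271; n₂ = r·n₁ = 4 × 271 = 1084.

n₁ = 271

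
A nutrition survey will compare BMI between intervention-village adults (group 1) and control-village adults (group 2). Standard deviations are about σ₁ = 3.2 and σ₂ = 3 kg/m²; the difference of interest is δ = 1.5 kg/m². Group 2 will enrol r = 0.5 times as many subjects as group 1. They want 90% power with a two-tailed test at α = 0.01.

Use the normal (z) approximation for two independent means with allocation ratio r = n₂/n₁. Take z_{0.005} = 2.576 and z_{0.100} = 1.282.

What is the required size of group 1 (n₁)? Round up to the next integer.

n₁ = 187

n₁ = (z_{α/2} + z_β)² · (σ₁² + σ₂²/r) / δ²
   = (2.576 + 1.282)² · (3.2² + 3²/0.5) / 1.5²
   = 14.8842 · (10.24 + 18) / 2.25
   = 14.8842 · 28.24 / 2.25
   = 186.81
Round up → n₁ = 187; n₂ = r·n₁ = 0.5 × 187 = 94.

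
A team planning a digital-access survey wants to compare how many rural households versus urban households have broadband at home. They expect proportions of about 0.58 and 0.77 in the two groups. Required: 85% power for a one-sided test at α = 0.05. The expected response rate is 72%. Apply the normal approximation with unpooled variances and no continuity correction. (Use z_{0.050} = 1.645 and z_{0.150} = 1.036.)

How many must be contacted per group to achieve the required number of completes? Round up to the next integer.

n = 117 per group

n = (z_α + z_β)² · [p₁(1−p₁) + p₂(1−p₂)] / (p₁ − p₂)²
  = (1.645 + 1.036)² · (0.58·0.42 + 0.77·0.23) / (-0.19)²
  = (2.681)² · (0.2436 + 0.1771) / 0.0361
  = 7.1878 · 0.4207 / 0.0361
  = 83.76
Adjust for 72% response: 83.76 / 0.72 = 116.34.
Round up → n = 117 per group.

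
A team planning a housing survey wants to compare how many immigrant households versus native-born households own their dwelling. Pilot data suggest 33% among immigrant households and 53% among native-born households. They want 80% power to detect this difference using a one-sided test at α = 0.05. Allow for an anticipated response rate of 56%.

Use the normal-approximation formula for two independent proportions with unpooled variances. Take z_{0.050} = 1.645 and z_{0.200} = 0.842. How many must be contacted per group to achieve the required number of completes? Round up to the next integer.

n = (z_α + z_β)² · [p₁(1−p₁) + p₂(1−p₂)] / (p₁ − p₂)²
  = (1.645 + 0.842)² · (0.33·0.67 + 0.53·0.47) / (-0.20)²
  = (2.487)² · (0.2211 + 0.2491) / 0.0400
  = 6.1852 · 0.4702 / 0.0400
  = 72.71
Adjust for 56% response: 72.71 / 0.56 = 129.83.
Round up → n = 130 per group.

n = 130 per group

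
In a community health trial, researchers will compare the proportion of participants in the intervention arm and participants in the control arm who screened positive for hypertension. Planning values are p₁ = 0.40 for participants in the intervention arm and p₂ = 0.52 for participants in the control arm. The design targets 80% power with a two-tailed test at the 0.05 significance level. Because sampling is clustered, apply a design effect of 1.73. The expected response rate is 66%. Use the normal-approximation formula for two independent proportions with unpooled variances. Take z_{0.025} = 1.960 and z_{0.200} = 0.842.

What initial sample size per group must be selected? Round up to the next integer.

n = 700 per group

n = (z_{α/2} + z_β)² · [p₁(1−p₁) + p₂(1−p₂)] / (p₁ − p₂)²
  = (1.960 + 0.842)² · (0.40·0.60 + 0.52·0.48) / (-0.12)²
  = (2.802)² · (0.2400 + 0.2496) / 0.0144
  = 7.8512 · 0.4896 / 0.0144
  = 266.94
Design effect: 1.73 × 266.94 = 461.81.
Adjust for 66% response: 461.81 / 0.66 = 699.71.
Round up → n = 700 per group.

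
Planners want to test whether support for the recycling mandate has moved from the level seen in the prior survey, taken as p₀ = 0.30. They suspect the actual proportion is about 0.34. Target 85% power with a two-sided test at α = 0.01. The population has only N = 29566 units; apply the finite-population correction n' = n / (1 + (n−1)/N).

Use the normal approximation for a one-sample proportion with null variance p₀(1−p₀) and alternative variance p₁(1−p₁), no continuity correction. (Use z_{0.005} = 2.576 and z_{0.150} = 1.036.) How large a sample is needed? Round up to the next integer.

n = 1649

n = [z_{α/2}·√(p₀q₀) + z_β·√(p₁q₁)]² / (p₁ − p₀)²
  = [2.576·√(0.30·0.70) + 1.036·√(0.34·0.66)]² / (0.04)²
  = [2.576·0.4583 + 1.036·0.4737]² / 0.0016
  = [1.6712]² / 0.0016
  = 1745.64
Finite-population correction (N = 29566): 1745.64 / (1 + (1745.64 − 1)/29566) = 1648.37.
Round up → n = 1649.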